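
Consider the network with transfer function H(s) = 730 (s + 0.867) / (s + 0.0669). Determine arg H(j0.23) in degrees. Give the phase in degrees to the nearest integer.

-59°

∠(j0.23 + 0.867) = arctan(0.23/0.867) = 14.86°
∠(j0.23 + 0.0669) = arctan(0.23/0.0669) = 73.78°
∠H(j0.23) = 14.86° − 73.78° = -58.92°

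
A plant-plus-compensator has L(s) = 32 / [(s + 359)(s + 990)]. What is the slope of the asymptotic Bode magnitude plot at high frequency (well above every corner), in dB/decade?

With 0 zeros and 2 poles, the high-frequency asymptotic slope is 20 × (0 − 2) = -40 dB/decade.

-40 dB/decade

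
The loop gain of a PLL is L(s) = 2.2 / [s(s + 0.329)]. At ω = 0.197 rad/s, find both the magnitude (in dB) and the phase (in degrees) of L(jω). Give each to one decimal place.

|j0.197 + 0.329| = √(0.197² + 0.329²) = 0.3835
|j0.197| = 0.197
|L(j0.197)| = 2.2 / (0.3835 × 0.197) = 29.122
20 log₁₀(29.122) = 29.28 dB
∠(j0.197 + 0.329) = arctan(0.197/0.329) = 30.91°
∠(j0.197) = 90.00°
∠L(j0.197) = − (30.91° + 90.00°) = -120.91°

|L| = 29.3 dB, ∠L = -120.9 deg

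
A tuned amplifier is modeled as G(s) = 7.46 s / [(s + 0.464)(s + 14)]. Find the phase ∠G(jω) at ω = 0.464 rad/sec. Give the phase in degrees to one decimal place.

∠(j0.464) = 90.00°
∠(j0.464 + 0.464) = arctan(0.464/0.464) = 45.00°
∠(j0.464 + 14) = arctan(0.464/14) = 1.90°
∠G(j0.464) = 90.00° − (45.00° + 1.90°) = 43.10°

43.1°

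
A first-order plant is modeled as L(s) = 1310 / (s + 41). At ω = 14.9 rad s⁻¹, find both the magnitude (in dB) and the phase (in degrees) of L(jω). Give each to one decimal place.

|j14.9 + 41| = √(14.9² + 41²) = 43.62
|L(j14.9)| = 1310 / 43.62 = 30.03
20 log₁₀(30.03) = 29.55 dB
∠(j14.9 + 41) = arctan(14.9/41) = 19.97°
∠L(j14.9) = −19.97° = -19.97°

|L| = 29.6 dB, ∠L = -20.0°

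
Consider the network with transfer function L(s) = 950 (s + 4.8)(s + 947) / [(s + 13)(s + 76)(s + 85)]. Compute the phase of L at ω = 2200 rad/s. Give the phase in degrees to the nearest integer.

-109 deg

∠(j2200 + 4.8) = arctan(2200/4.8) = 89.87°
∠(j2200 + 947) = arctan(2200/947) = 66.71°
∠(j2200 + 13) = arctan(2200/13) = 89.66°
∠(j2200 + 76) = arctan(2200/76) = 88.02°
∠(j2200 + 85) = arctan(2200/85) = 87.79°
∠L(j2200) = 89.87° + 66.71° − (89.66° + 88.02° + 87.79°) = -108.89°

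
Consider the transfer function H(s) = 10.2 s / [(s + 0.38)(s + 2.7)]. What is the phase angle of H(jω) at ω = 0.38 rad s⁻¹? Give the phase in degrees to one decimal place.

37.0 deg

∠(j0.38) = 90.00°
∠(j0.38 + 0.38) = arctan(0.38/0.38) = 45.00°
∠(j0.38 + 2.7) = arctan(0.38/2.7) = 8.01°
∠H(j0.38) = 90.00° − (45.00° + 8.01°) = 36.99°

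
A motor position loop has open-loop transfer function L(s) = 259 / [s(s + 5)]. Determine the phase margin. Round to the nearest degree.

18°

Gain crossover: |L(jω)| = 1 at ω ≈ 15.7 rad s⁻¹.
∠L(j15.7) = −90° − arctan(15.7/5) ≈ -162.35°
PM = 180° + (-162.35°) = 17.65°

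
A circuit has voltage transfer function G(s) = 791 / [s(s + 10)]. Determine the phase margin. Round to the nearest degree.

20°

Gain crossover: |G(jω)| = 1 at ω ≈ 27.3 rad s⁻¹.
∠G(j27.3) = −90° − arctan(27.3/10) ≈ -159.85°
PM = 180° + (-159.85°) = 20.15°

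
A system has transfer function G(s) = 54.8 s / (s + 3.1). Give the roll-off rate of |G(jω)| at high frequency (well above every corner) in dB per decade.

With 1 zero and 1 pole, the high-frequency asymptotic slope is 20 × (1 − 1) = 0 dB/decade.

0 dB/decade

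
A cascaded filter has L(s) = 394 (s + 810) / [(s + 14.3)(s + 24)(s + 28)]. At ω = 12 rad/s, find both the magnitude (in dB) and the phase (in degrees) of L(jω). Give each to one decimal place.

|L| = 26.4 dB, ∠L = -88.9°

|j12 + 810| = √(12² + 810²) = 810.1
|j12 + 14.3| = √(12² + 14.3²) = 18.67
|j12 + 24| = √(12² + 24²) = 26.83
|j12 + 28| = √(12² + 28²) = 30.46
|L(j12)| = 394 × 810.1 / (18.67 × 26.83 × 30.46) = 20.917
20 log₁₀(20.917) = 26.41 dB
∠(j12 + 810) = arctan(12/810) = 0.85°
∠(j12 + 14.3) = arctan(12/14.3) = 40.00°
∠(j12 + 24) = arctan(12/24) = 26.57°
∠(j12 + 28) = arctan(12/28) = 23.20°
∠L(j12) = 0.85° − (40.00° + 26.57° + 23.20°) = -88.92°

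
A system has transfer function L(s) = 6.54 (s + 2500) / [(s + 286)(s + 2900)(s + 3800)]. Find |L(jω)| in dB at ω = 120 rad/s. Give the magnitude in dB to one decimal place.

|j120 + 2500| = √(120² + 2500²) = 2503
|j120 + 286| = √(120² + 286²) = 310.2
|j120 + 2900| = √(120² + 2900²) = 2902
|j120 + 3800| = √(120² + 3800²) = 3802
|L(j120)| = 6.54 × 2503 / (310.2 × 2902 × 3802) = 4.7827e-06
20 log₁₀(4.7827e-06) = -106.41 dB

-106.4 dB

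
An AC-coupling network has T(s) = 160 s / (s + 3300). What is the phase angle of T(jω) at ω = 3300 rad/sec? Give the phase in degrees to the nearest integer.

∠(j3300) = 90.00°
∠(j3300 + 3300) = arctan(3300/3300) = 45.00°
∠T(j3300) = 90.00° − 45.00° = 45.00°

45 deg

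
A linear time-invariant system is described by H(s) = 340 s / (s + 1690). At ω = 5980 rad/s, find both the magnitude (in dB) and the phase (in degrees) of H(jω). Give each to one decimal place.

|j5980| = 5980
|j5980 + 1690| = √(5980² + 1690²) = 6214
|H(j5980)| = 340 × 5980 / 6214 = 327.19
20 log₁₀(327.19) = 50.30 dB
∠(j5980) = 90.00°
∠(j5980 + 1690) = arctan(5980/1690) = 74.22°
∠H(j5980) = 90.00° − 74.22° = 15.78°

|H| = 50.3 dB, ∠H = 15.8°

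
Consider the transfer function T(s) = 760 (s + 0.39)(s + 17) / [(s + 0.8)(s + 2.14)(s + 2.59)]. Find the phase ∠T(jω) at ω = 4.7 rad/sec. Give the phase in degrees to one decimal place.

-106.3°

∠(j4.7 + 0.39) = arctan(4.7/0.39) = 85.26°
∠(j4.7 + 17) = arctan(4.7/17) = 15.45°
∠(j4.7 + 0.8) = arctan(4.7/0.8) = 80.34°
∠(j4.7 + 2.14) = arctan(4.7/2.14) = 65.52°
∠(j4.7 + 2.59) = arctan(4.7/2.59) = 61.14°
∠T(j4.7) = 85.26° + 15.45° − (80.34° + 65.52° + 61.14°) = -106.29°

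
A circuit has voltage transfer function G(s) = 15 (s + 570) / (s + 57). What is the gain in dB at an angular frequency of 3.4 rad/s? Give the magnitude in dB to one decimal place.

43.5 dB

|j3.4 + 570| = √(3.4² + 570²) = 570
|j3.4 + 57| = √(3.4² + 57²) = 57.1
|G(j3.4)| = 15 × 570 / 57.1 = 149.74
20 log₁₀(149.74) = 43.51 dB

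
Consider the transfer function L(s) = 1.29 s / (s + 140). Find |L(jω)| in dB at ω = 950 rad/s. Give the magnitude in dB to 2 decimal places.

|j950| = 950
|j950 + 140| = √(950² + 140²) = 960.3
|L(j950)| = 1.29 × 950 / 960.3 = 1.2762
20 log₁₀(1.2762) = 2.118 dB

2.12 dB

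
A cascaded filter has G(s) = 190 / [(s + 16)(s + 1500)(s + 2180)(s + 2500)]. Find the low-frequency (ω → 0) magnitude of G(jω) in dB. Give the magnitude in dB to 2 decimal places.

G(0) = 190 / (16 × 1500 × 2180 × 2500) = 1.4526e-09
20 log₁₀(1.4526e-09) = -176.757 dB

-176.76 dB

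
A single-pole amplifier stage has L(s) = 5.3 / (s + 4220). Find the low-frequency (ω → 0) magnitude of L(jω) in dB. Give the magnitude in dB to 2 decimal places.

-58.02 dB

L(0) = 5.3 / 4220 = 0.0012559
20 log₁₀(0.0012559) = -58.021 dB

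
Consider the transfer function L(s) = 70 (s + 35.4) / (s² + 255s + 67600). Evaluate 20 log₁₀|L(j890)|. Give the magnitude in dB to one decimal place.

|j890 + 35.4| = √(890² + 35.4²) = 890.7
|(j890)² + 255(j890) + 67600| = |-7.245e+05 + j2.2695e+05| = 7.592e+05
|L(j890)| = 70 × 890.7 / 7.592e+05 = 0.082123
20 log₁₀(0.082123) = -21.71 dB

-21.7 dB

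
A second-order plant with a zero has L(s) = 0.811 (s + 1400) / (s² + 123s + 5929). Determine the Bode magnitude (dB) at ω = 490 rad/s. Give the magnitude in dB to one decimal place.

-46.1 dB

|j490 + 1400| = √(490² + 1400²) = 1483
|(j490)² + 123(j490) + 5929| = |-2.3417e+05 + j60270| = 2.418e+05
|L(j490)| = 0.811 × 1483 / 2.418e+05 = 0.0049749
20 log₁₀(0.0049749) = -46.06 dB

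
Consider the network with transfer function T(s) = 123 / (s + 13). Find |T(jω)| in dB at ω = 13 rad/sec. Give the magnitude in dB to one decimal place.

|j13 + 13| = √(13² + 13²) = 18.38
|T(j13)| = 123 / 18.38 = 6.6903
20 log₁₀(6.6903) = 16.51 dB

16.5 dB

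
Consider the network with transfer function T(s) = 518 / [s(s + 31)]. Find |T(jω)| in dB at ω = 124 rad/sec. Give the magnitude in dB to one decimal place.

|j124 + 31| = √(124² + 31²) = 127.8
|j124| = 124
|T(j124)| = 518 / (127.8 × 124) = 0.032683
20 log₁₀(0.032683) = -29.71 dB

-29.7 dB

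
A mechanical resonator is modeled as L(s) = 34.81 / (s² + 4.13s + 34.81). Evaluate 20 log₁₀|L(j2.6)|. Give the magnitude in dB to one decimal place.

|(j2.6)² + 4.13(j2.6) + 34.81| = |28.05 + j10.738| = 30.04
|L(j2.6)| = 34.81 / 30.04 = 1.159
20 log₁₀(1.159) = 1.28 dB

1.3 dB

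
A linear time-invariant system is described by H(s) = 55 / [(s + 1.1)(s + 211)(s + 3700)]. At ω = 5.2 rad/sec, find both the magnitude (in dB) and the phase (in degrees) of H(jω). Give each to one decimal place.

|j5.2 + 1.1| = √(5.2² + 1.1²) = 5.315
|j5.2 + 211| = √(5.2² + 211²) = 211.1
|j5.2 + 3700| = √(5.2² + 3700²) = 3700
|H(j5.2)| = 55 / (5.315 × 211.1 × 3700) = 1.3251e-05
20 log₁₀(1.3251e-05) = -97.56 dB
∠(j5.2 + 1.1) = arctan(5.2/1.1) = 78.06°
∠(j5.2 + 211) = arctan(5.2/211) = 1.41°
∠(j5.2 + 3700) = arctan(5.2/3700) = 0.08°
∠H(j5.2) = − (78.06° + 1.41° + 0.08°) = -79.55°

|H| = -97.6 dB, ∠H = -79.5°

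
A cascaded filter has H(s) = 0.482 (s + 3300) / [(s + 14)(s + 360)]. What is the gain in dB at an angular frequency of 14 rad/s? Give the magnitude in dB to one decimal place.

-13.0 dB

|j14 + 3300| = √(14² + 3300²) = 3300
|j14 + 14| = √(14² + 14²) = 19.8
|j14 + 360| = √(14² + 360²) = 360.3
|H(j14)| = 0.482 × 3300 / (19.8 × 360.3) = 0.22299
20 log₁₀(0.22299) = -13.03 dB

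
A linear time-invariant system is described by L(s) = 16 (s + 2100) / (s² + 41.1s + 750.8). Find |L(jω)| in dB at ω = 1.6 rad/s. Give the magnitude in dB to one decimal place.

33.0 dB

|j1.6 + 2100| = √(1.6² + 2100²) = 2100
|(j1.6)² + 41.1(j1.6) + 750.8| = |748.24 + j65.76| = 751.1
|L(j1.6)| = 16 × 2100 / 751.1 = 44.733
20 log₁₀(44.733) = 33.01 dB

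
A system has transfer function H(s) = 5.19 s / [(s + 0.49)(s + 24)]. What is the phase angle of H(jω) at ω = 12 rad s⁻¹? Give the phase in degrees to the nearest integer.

-24 deg

∠(j12) = 90.00°
∠(j12 + 0.49) = arctan(12/0.49) = 87.66°
∠(j12 + 24) = arctan(12/24) = 26.57°
∠H(j12) = 90.00° − (87.66° + 26.57°) = -24.23°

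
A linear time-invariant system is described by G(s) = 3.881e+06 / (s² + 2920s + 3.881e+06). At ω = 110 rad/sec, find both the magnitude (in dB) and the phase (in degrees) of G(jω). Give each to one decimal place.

|G| = -0.0 dB, ∠G = -4.7°

|(j110)² + 2920(j110) + 3.881e+06| = |3.8689e+06 + j3.212e+05| = 3.882e+06
|G(j110)| = 3.881e+06 / 3.882e+06 = 0.99969
20 log₁₀(0.99969) = -0.00 dB
∠[(j110)² + 2920(j110) + 3.881e+06] = ∠[3.8689e+06 + j3.212e+05] = 4.75°
∠G(j110) = −4.75° = -4.75°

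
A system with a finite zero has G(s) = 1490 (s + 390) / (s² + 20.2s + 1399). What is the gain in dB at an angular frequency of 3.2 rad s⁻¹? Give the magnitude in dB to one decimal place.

|j3.2 + 390| = √(3.2² + 390²) = 390
|(j3.2)² + 20.2(j3.2) + 1399| = |1388.8 + j64.64| = 1390
|G(j3.2)| = 1490 × 390 / 1390 = 417.99
20 log₁₀(417.99) = 52.42 dB

52.4 dB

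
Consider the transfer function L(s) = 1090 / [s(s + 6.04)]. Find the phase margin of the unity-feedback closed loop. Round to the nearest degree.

10°

Gain crossover: |L(jω)| = 1 at ω ≈ 32.7 rad/sec.
∠L(j32.7) = −90° − arctan(32.7/6.04) ≈ -169.55°
PM = 180° + (-169.55°) = 10.45°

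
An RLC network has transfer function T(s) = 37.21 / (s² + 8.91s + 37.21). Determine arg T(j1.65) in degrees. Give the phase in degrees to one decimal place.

-23.1°

∠[(j1.65)² + 8.91(j1.65) + 37.21] = ∠[34.488 + j14.701] = 23.09°
∠T(j1.65) = −23.09° = -23.09°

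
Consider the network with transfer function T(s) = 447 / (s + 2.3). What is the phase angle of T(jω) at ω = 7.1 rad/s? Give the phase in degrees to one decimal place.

-72.1 deg

∠(j7.1 + 2.3) = arctan(7.1/2.3) = 72.05°
∠T(j7.1) = −72.05° = -72.05°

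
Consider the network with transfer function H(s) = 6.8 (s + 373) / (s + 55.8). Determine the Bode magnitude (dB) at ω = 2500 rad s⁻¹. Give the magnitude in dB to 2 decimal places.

|j2500 + 373| = √(2500² + 373²) = 2528
|j2500 + 55.8| = √(2500² + 55.8²) = 2501
|H(j2500)| = 6.8 × 2528 / 2501 = 6.8736
20 log₁₀(6.8736) = 16.744 dB

16.74 dB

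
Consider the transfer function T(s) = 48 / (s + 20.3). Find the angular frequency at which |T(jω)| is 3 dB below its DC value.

20.3 rad/s

For a single-pole low-pass, the −3 dB point is at the pole: ω = 20.3 rad/s.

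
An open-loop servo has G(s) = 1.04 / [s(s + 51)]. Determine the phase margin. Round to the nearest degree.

Gain crossover: |G(jω)| = 1 at ω ≈ 0.0204 rad/s.
∠G(j0.0204) = −90° − arctan(0.0204/51) ≈ -90.02°
PM = 180° + (-90.02°) = 89.98°

90°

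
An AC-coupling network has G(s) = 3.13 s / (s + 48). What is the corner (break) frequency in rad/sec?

48 rad/sec

The single real pole at s = −48 gives a corner at ω = 48 rad/sec.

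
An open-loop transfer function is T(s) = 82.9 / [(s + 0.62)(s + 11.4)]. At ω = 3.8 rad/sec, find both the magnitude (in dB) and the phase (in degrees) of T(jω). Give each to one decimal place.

|T| = 5.1 dB, ∠T = -99.2°

|j3.8 + 0.62| = √(3.8² + 0.62²) = 3.85
|j3.8 + 11.4| = √(3.8² + 11.4²) = 12.02
|T(j3.8)| = 82.9 / (3.85 × 12.02) = 1.7918
20 log₁₀(1.7918) = 5.07 dB
∠(j3.8 + 0.62) = arctan(3.8/0.62) = 80.73°
∠(j3.8 + 11.4) = arctan(3.8/11.4) = 18.43°
∠T(j3.8) = − (80.73° + 18.43°) = -99.17°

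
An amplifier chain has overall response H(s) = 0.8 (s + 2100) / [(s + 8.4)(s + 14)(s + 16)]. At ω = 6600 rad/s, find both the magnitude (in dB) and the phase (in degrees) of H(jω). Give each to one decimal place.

|H| = -154.3 dB, ∠H = -197.3°

|j6600 + 2100| = √(6600² + 2100²) = 6926
|j6600 + 8.4| = √(6600² + 8.4²) = 6600
|j6600 + 14| = √(6600² + 14²) = 6600
|j6600 + 16| = √(6600² + 16²) = 6600
|H(j6600)| = 0.8 × 6926 / (6600 × 6600 × 6600) = 1.9273e-08
20 log₁₀(1.9273e-08) = -154.30 dB
∠(j6600 + 2100) = arctan(6600/2100) = 72.35°
∠(j6600 + 8.4) = arctan(6600/8.4) = 89.93°
∠(j6600 + 14) = arctan(6600/14) = 89.88°
∠(j6600 + 16) = arctan(6600/16) = 89.86°
∠H(j6600) = 72.35° − (89.93° + 89.88° + 89.86°) = -197.32°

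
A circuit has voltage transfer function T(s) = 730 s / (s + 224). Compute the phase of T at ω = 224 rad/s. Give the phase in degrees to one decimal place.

45.0°

∠(j224) = 90.00°
∠(j224 + 224) = arctan(224/224) = 45.00°
∠T(j224) = 90.00° − 45.00° = 45.00°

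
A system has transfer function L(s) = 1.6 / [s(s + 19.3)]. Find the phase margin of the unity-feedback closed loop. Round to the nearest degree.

Gain crossover: |L(jω)| = 1 at ω ≈ 0.0829 rad/s.
∠L(j0.0829) = −90° − arctan(0.0829/19.3) ≈ -90.25°
PM = 180° + (-90.25°) = 89.75°

90°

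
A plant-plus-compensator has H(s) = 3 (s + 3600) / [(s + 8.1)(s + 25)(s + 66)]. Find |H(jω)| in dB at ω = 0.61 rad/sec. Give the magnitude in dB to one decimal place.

-1.9 dB

|j0.61 + 3600| = √(0.61² + 3600²) = 3600
|j0.61 + 8.1| = √(0.61² + 8.1²) = 8.123
|j0.61 + 25| = √(0.61² + 25²) = 25.01
|j0.61 + 66| = √(0.61² + 66²) = 66
|H(j0.61)| = 3 × 3600 / (8.123 × 25.01 × 66) = 0.80552
20 log₁₀(0.80552) = -1.88 dB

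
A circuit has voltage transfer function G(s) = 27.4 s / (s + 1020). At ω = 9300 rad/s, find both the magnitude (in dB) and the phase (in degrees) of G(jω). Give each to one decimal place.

|G| = 28.7 dB, ∠G = 6.3 deg

|j9300| = 9300
|j9300 + 1020| = √(9300² + 1020²) = 9356
|G(j9300)| = 27.4 × 9300 / 9356 = 27.237
20 log₁₀(27.237) = 28.70 dB
∠(j9300) = 90.00°
∠(j9300 + 1020) = arctan(9300/1020) = 83.74°
∠G(j9300) = 90.00° − 83.74° = 6.26°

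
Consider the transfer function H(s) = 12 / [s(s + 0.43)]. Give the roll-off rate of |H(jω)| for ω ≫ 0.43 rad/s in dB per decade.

With 0 zeros and 2 poles, the high-frequency asymptotic slope is 20 × (0 − 2) = -40 dB/decade.

-40 dB/decade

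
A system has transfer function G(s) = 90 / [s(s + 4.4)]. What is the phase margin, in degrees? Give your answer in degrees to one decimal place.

Gain crossover: |G(jω)| = 1 at ω ≈ 8.99 rad/s.
∠G(j8.99) = −90° − arctan(8.99/4.4) ≈ -153.92°
PM = 180° + (-153.92°) = 26.08°

26.1 deg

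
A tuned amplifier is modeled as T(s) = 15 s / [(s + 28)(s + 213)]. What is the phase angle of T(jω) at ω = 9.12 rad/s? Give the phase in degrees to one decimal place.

∠(j9.12) = 90.00°
∠(j9.12 + 28) = arctan(9.12/28) = 18.04°
∠(j9.12 + 213) = arctan(9.12/213) = 2.45°
∠T(j9.12) = 90.00° − (18.04° + 2.45°) = 69.51°

69.5 deg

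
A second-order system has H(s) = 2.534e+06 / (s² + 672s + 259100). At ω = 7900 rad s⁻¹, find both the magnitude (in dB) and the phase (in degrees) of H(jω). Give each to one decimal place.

|H| = -27.8 dB, ∠H = -175.1 deg

|(j7900)² + 672(j7900) + 259100| = |-6.2151e+07 + j5.3088e+06| = 6.238e+07
|H(j7900)| = 2.534e+06 / 6.238e+07 = 0.040624
20 log₁₀(0.040624) = -27.82 dB
∠[(j7900)² + 672(j7900) + 259100] = ∠[-6.2151e+07 + j5.3088e+06] = 175.12°
∠H(j7900) = −175.12° = -175.12°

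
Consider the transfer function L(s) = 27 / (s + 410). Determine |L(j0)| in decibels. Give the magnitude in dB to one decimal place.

-23.6 dB

L(0) = 27 / 410 = 0.065854
20 log₁₀(0.065854) = -23.63 dB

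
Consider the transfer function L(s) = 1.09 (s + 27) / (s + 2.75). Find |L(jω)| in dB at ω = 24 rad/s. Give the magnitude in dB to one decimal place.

4.2 dB

|j24 + 27| = √(24² + 27²) = 36.12
|j24 + 2.75| = √(24² + 2.75²) = 24.16
|L(j24)| = 1.09 × 36.12 / 24.16 = 1.63
20 log₁₀(1.63) = 4.24 dB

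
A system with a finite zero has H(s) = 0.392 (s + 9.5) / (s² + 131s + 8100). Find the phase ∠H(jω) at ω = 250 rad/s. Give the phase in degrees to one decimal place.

-61.1 deg

∠(j250 + 9.5) = arctan(250/9.5) = 87.82°
∠[(j250)² + 131(j250) + 8100] = ∠[-54400 + j32750] = 148.95°
∠H(j250) = 87.82° − 148.95° = -61.13°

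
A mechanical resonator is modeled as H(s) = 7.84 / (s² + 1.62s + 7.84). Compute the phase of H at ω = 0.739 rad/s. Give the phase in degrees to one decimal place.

∠[(j0.739)² + 1.62(j0.739) + 7.84] = ∠[7.2939 + j1.1972] = 9.32°
∠H(j0.739) = −9.32° = -9.32°

-9.3°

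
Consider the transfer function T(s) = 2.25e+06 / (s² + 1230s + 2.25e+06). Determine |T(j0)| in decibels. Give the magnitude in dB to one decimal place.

T(0) = 2.25e+06 / 2.25e+06 = 1
20 log₁₀(1) = 0.00 dB

0.0 dB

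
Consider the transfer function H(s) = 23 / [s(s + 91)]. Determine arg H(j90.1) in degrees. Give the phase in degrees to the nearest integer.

∠(j90.1 + 91) = arctan(90.1/91) = 44.72°
∠(j90.1) = 90.00°
∠H(j90.1) = − (44.72° + 90.00°) = -134.72°

-135°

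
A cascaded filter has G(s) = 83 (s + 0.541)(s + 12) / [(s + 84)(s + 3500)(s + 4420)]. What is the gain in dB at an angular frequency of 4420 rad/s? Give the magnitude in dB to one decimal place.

-39.7 dB

|j4420 + 0.541| = √(4420² + 0.541²) = 4420
|j4420 + 12| = √(4420² + 12²) = 4420
|j4420 + 84| = √(4420² + 84²) = 4421
|j4420 + 3500| = √(4420² + 3500²) = 5638
|j4420 + 4420| = √(4420² + 4420²) = 6251
|G(j4420)| = 83 × 4420 × 4420 / (4421 × 5638 × 6251) = 0.010408
20 log₁₀(0.010408) = -39.65 dB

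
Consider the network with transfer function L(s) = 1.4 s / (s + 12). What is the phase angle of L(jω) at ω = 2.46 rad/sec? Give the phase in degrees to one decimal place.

78.4°

∠(j2.46) = 90.00°
∠(j2.46 + 12) = arctan(2.46/12) = 11.59°
∠L(j2.46) = 90.00° − 11.59° = 78.41°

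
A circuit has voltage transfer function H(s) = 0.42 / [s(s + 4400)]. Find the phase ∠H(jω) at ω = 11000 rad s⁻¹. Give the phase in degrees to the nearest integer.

-158 deg

∠(j11000 + 4400) = arctan(11000/4400) = 68.20°
∠(j11000) = 90.00°
∠H(j11000) = − (68.20° + 90.00°) = -158.20°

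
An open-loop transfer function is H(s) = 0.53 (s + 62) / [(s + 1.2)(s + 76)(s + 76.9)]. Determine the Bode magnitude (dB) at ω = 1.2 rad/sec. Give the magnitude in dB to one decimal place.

-49.6 dB

|j1.2 + 62| = √(1.2² + 62²) = 62.01
|j1.2 + 1.2| = √(1.2² + 1.2²) = 1.697
|j1.2 + 76| = √(1.2² + 76²) = 76.01
|j1.2 + 76.9| = √(1.2² + 76.9²) = 76.91
|H(j1.2)| = 0.53 × 62.01 / (1.697 × 76.01 × 76.91) = 0.0033129
20 log₁₀(0.0033129) = -49.60 dB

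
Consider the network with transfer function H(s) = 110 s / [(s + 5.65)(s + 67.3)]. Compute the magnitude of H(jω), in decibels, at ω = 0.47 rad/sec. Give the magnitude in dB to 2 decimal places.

-17.36 dB

|j0.47| = 0.47
|j0.47 + 5.65| = √(0.47² + 5.65²) = 5.67
|j0.47 + 67.3| = √(0.47² + 67.3²) = 67.3
|H(j0.47)| = 110 × 0.47 / (5.67 × 67.3) = 0.13549
20 log₁₀(0.13549) = -17.362 dB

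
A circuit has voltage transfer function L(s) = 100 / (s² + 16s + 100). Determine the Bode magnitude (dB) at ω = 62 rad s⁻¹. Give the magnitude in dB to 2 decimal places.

-31.76 dB

|(j62)² + 16(j62) + 100| = |-3744 + j992| = 3873
|L(j62)| = 100 / 3873 = 0.025819
20 log₁₀(0.025819) = -31.761 dB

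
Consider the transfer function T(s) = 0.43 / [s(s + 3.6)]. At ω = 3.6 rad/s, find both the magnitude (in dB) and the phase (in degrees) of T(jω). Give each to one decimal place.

|T| = -32.6 dB, ∠T = -135.0°

|j3.6 + 3.6| = √(3.6² + 3.6²) = 5.091
|j3.6| = 3.6
|T(j3.6)| = 0.43 / (5.091 × 3.6) = 0.023461
20 log₁₀(0.023461) = -32.59 dB
∠(j3.6 + 3.6) = arctan(3.6/3.6) = 45.00°
∠(j3.6) = 90.00°
∠T(j3.6) = − (45.00° + 90.00°) = -135.00°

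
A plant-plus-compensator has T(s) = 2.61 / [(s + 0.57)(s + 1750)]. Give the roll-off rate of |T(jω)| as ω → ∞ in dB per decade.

With 0 zeros and 2 poles, the high-frequency asymptotic slope is 20 × (0 − 2) = -40 dB/decade.

-40 dB/decade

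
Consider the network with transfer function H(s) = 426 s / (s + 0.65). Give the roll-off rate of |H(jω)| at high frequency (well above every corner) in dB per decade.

0 dB/decade

With 1 zero and 1 pole, the high-frequency asymptotic slope is 20 × (1 − 1) = 0 dB/decade.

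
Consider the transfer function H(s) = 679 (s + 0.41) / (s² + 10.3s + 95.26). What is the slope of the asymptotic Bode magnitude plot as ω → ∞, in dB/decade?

-20 dB/decade

With 1 zero and 2 poles, the high-frequency asymptotic slope is 20 × (1 − 2) = -20 dB/decade.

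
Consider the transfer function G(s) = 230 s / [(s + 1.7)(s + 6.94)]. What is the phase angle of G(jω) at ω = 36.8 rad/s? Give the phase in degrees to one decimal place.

∠(j36.8) = 90.00°
∠(j36.8 + 1.7) = arctan(36.8/1.7) = 87.36°
∠(j36.8 + 6.94) = arctan(36.8/6.94) = 79.32°
∠G(j36.8) = 90.00° − (87.36° + 79.32°) = -76.68°

-76.7 deg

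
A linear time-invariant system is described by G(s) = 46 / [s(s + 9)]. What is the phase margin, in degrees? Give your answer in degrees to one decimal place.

Gain crossover: |G(jω)| = 1 at ω ≈ 4.56 rad s⁻¹.
∠G(j4.56) = −90° − arctan(4.56/9) ≈ -116.87°
PM = 180° + (-116.87°) = 63.13°

63.1°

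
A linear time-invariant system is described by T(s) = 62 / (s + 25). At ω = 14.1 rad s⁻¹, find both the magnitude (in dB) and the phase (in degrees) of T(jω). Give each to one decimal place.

|T| = 6.7 dB, ∠T = -29.4°

|j14.1 + 25| = √(14.1² + 25²) = 28.7
|T(j14.1)| = 62 / 28.7 = 2.1601
20 log₁₀(2.1601) = 6.69 dB
∠(j14.1 + 25) = arctan(14.1/25) = 29.42°
∠T(j14.1) = −29.42° = -29.42°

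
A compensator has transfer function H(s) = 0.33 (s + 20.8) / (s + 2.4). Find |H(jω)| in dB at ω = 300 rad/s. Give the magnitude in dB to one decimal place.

|j300 + 20.8| = √(300² + 20.8²) = 300.7
|j300 + 2.4| = √(300² + 2.4²) = 300
|H(j300)| = 0.33 × 300.7 / 300 = 0.33078
20 log₁₀(0.33078) = -9.61 dB

-9.6 dB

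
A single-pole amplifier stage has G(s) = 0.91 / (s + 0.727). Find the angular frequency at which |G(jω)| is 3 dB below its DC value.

For a single-pole low-pass, the −3 dB point is at the pole: ω = 0.727 rad/s.

0.727 rad/s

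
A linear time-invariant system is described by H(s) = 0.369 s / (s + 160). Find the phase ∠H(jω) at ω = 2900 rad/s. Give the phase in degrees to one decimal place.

∠(j2900) = 90.00°
∠(j2900 + 160) = arctan(2900/160) = 86.84°
∠H(j2900) = 90.00° − 86.84° = 3.16°

3.2°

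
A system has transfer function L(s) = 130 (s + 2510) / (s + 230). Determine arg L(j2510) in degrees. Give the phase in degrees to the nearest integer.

-40°

∠(j2510 + 2510) = arctan(2510/2510) = 45.00°
∠(j2510 + 230) = arctan(2510/230) = 84.76°
∠L(j2510) = 45.00° − 84.76° = -39.76°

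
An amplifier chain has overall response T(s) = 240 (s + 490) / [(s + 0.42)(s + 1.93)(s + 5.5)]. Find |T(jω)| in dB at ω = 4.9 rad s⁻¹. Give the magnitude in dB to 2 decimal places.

|j4.9 + 490| = √(4.9² + 490²) = 490
|j4.9 + 0.42| = √(4.9² + 0.42²) = 4.918
|j4.9 + 1.93| = √(4.9² + 1.93²) = 5.266
|j4.9 + 5.5| = √(4.9² + 5.5²) = 7.366
|T(j4.9)| = 240 × 490 / (4.918 × 5.266 × 7.366) = 616.44
20 log₁₀(616.44) = 55.798 dB

55.80 dB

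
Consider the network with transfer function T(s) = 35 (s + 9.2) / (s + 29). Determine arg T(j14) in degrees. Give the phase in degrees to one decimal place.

∠(j14 + 9.2) = arctan(14/9.2) = 56.69°
∠(j14 + 29) = arctan(14/29) = 25.77°
∠T(j14) = 56.69° − 25.77° = 30.92°

30.9 deg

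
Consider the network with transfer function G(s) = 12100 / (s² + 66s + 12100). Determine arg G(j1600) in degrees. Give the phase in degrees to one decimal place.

∠[(j1600)² + 66(j1600) + 12100] = ∠[-2.5479e+06 + j1.056e+05] = 177.63°
∠G(j1600) = −177.63° = -177.63°

-177.6°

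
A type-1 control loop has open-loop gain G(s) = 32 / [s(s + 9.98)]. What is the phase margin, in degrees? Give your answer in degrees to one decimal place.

72.9 deg

Gain crossover: |G(jω)| = 1 at ω ≈ 3.07 rad s⁻¹.
∠G(j3.07) = −90° − arctan(3.07/9.98) ≈ -107.07°
PM = 180° + (-107.07°) = 72.93°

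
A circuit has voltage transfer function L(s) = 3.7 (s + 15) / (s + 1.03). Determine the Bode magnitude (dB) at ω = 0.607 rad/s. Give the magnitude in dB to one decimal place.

|j0.607 + 15| = √(0.607² + 15²) = 15.01
|j0.607 + 1.03| = √(0.607² + 1.03²) = 1.196
|L(j0.607)| = 3.7 × 15.01 / 1.196 = 46.46
20 log₁₀(46.46) = 33.34 dB

33.3 dB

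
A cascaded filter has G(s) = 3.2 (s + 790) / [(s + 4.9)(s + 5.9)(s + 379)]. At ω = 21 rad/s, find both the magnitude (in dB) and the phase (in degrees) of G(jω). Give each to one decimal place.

|j21 + 790| = √(21² + 790²) = 790.3
|j21 + 4.9| = √(21² + 4.9²) = 21.56
|j21 + 5.9| = √(21² + 5.9²) = 21.81
|j21 + 379| = √(21² + 379²) = 379.6
|G(j21)| = 3.2 × 790.3 / (21.56 × 21.81 × 379.6) = 0.014164
20 log₁₀(0.014164) = -36.98 dB
∠(j21 + 790) = arctan(21/790) = 1.52°
∠(j21 + 4.9) = arctan(21/4.9) = 76.87°
∠(j21 + 5.9) = arctan(21/5.9) = 74.31°
∠(j21 + 379) = arctan(21/379) = 3.17°
∠G(j21) = 1.52° − (76.87° + 74.31° + 3.17°) = -152.82°

|G| = -37.0 dB, ∠G = -152.8°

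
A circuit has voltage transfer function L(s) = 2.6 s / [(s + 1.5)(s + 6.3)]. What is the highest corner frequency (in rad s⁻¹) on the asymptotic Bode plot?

6.3 rad s⁻¹

Break frequencies occur at each pole and zero magnitude: 1.5 rad s⁻¹, 6.3 rad s⁻¹.
The highest is 6.3 rad s⁻¹.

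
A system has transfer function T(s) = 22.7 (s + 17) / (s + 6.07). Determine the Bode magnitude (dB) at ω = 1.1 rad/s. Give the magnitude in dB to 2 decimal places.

|j1.1 + 17| = √(1.1² + 17²) = 17.04
|j1.1 + 6.07| = √(1.1² + 6.07²) = 6.169
|T(j1.1)| = 22.7 × 17.04 / 6.169 = 62.687
20 log₁₀(62.687) = 35.944 dB

35.94 dB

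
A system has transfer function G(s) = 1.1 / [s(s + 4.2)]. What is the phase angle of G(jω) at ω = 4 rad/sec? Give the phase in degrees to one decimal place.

∠(j4 + 4.2) = arctan(4/4.2) = 43.60°
∠(j4) = 90.00°
∠G(j4) = − (43.60° + 90.00°) = -133.60°

-133.6 deg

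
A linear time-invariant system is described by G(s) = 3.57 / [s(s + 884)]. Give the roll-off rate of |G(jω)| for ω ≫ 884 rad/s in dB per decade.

With 0 zeros and 2 poles, the high-frequency asymptotic slope is 20 × (0 − 2) = -40 dB/decade.

-40 dB/decade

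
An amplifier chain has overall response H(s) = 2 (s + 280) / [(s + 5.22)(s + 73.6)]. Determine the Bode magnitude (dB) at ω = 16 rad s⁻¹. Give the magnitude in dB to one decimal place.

-7.1 dB

|j16 + 280| = √(16² + 280²) = 280.5
|j16 + 5.22| = √(16² + 5.22²) = 16.83
|j16 + 73.6| = √(16² + 73.6²) = 75.32
|H(j16)| = 2 × 280.5 / (16.83 × 75.32) = 0.44249
20 log₁₀(0.44249) = -7.08 dB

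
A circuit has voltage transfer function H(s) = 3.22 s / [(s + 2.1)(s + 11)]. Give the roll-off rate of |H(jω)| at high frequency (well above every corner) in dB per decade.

-20 dB/decade

With 1 zero and 2 poles, the high-frequency asymptotic slope is 20 × (1 − 2) = -20 dB/decade.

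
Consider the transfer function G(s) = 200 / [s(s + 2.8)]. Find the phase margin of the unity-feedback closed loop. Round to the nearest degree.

Gain crossover: |G(jω)| = 1 at ω ≈ 14 rad/s.
∠G(j14) = −90° − arctan(14/2.8) ≈ -168.69°
PM = 180° + (-168.69°) = 11.31°

11°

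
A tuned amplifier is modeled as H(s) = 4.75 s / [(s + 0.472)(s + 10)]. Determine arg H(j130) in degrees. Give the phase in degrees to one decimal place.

∠(j130) = 90.00°
∠(j130 + 0.472) = arctan(130/0.472) = 89.79°
∠(j130 + 10) = arctan(130/10) = 85.60°
∠H(j130) = 90.00° − (89.79° + 85.60°) = -85.39°

-85.4°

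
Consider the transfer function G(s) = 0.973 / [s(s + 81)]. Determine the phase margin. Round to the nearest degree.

90°

Gain crossover: |G(jω)| = 1 at ω ≈ 0.012 rad/s.
∠G(j0.012) = −90° − arctan(0.012/81) ≈ -90.01°
PM = 180° + (-90.01°) = 89.99°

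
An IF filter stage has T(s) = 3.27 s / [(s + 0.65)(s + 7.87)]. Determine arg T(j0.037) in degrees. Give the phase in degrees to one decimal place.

86.5 deg

∠(j0.037) = 90.00°
∠(j0.037 + 0.65) = arctan(0.037/0.65) = 3.26°
∠(j0.037 + 7.87) = arctan(0.037/7.87) = 0.27°
∠T(j0.037) = 90.00° − (3.26° + 0.27°) = 86.47°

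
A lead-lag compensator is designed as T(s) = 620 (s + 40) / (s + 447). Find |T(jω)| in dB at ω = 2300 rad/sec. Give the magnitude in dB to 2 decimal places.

55.69 dB

|j2300 + 40| = √(2300² + 40²) = 2300
|j2300 + 447| = √(2300² + 447²) = 2343
|T(j2300)| = 620 × 2300 / 2343 = 608.7
20 log₁₀(608.7) = 55.688 dB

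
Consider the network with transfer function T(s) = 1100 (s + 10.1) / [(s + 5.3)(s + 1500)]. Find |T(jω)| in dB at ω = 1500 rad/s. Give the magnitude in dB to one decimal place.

|j1500 + 10.1| = √(1500² + 10.1²) = 1500
|j1500 + 5.3| = √(1500² + 5.3²) = 1500
|j1500 + 1500| = √(1500² + 1500²) = 2121
|T(j1500)| = 1100 × 1500 / (1500 × 2121) = 0.51855
20 log₁₀(0.51855) = -5.70 dB

-5.7 dB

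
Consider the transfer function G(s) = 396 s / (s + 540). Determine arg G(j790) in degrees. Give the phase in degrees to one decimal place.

∠(j790) = 90.00°
∠(j790 + 540) = arctan(790/540) = 55.65°
∠G(j790) = 90.00° − 55.65° = 34.35°

34.4°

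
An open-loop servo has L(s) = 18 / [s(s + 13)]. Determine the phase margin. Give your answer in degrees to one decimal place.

Gain crossover: |L(jω)| = 1 at ω ≈ 1.38 rad/s.
∠L(j1.38) = −90° − arctan(1.38/13) ≈ -96.05°
PM = 180° + (-96.05°) = 83.95°

84.0 deg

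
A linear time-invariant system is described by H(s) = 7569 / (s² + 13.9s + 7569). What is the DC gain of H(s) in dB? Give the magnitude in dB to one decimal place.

H(0) = 7569 / 7569 = 1
20 log₁₀(1) = 0.00 dB

0.0 dB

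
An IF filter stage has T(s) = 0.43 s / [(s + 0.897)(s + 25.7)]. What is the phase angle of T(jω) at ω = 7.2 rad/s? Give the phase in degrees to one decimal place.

∠(j7.2) = 90.00°
∠(j7.2 + 0.897) = arctan(7.2/0.897) = 82.90°
∠(j7.2 + 25.7) = arctan(7.2/25.7) = 15.65°
∠T(j7.2) = 90.00° − (82.90° + 15.65°) = -8.55°

-8.5°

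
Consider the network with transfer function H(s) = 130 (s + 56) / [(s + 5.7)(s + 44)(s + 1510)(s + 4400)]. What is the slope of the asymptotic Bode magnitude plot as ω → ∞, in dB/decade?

-60 dB/decade

With 1 zero and 4 poles, the high-frequency asymptotic slope is 20 × (1 − 4) = -60 dB/decade.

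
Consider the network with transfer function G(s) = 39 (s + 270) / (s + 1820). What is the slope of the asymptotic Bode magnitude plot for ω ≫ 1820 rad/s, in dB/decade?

With 1 zero and 1 pole, the high-frequency asymptotic slope is 20 × (1 − 1) = 0 dB/decade.

0 dB/decade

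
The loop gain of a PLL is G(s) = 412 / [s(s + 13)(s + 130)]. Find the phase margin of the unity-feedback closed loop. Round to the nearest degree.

Gain crossover: |G(jω)| = 1 at ω ≈ 0.244 rad/sec.
∠G(j0.244) = −90° − arctan(0.244/13) − arctan(0.244/130) ≈ -91.18°
PM = 180° + (-91.18°) = 88.82°

89°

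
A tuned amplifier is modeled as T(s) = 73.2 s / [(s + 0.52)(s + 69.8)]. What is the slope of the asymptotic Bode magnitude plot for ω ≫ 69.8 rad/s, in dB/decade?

With 1 zero and 2 poles, the high-frequency asymptotic slope is 20 × (1 − 2) = -20 dB/decade.

-20 dB/decade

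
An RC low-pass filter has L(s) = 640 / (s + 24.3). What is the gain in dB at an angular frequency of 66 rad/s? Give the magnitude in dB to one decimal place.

|j66 + 24.3| = √(66² + 24.3²) = 70.33
|L(j66)| = 640 / 70.33 = 9.0998
20 log₁₀(9.0998) = 19.18 dB

19.2 dB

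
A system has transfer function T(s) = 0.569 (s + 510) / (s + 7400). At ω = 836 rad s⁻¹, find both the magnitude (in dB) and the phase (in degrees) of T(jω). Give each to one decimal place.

|j836 + 510| = √(836² + 510²) = 979.3
|j836 + 7400| = √(836² + 7400²) = 7447
|T(j836)| = 0.569 × 979.3 / 7447 = 0.074823
20 log₁₀(0.074823) = -22.52 dB
∠(j836 + 510) = arctan(836/510) = 58.61°
∠(j836 + 7400) = arctan(836/7400) = 6.45°
∠T(j836) = 58.61° − 6.45° = 52.17°

|T| = -22.5 dB, ∠T = 52.2°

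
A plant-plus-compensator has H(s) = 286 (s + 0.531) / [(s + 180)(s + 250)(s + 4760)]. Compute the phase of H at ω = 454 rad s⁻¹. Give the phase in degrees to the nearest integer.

∠(j454 + 0.531) = arctan(454/0.531) = 89.93°
∠(j454 + 180) = arctan(454/180) = 68.37°
∠(j454 + 250) = arctan(454/250) = 61.16°
∠(j454 + 4760) = arctan(454/4760) = 5.45°
∠H(j454) = 89.93° − (68.37° + 61.16° + 5.45°) = -45.05°

-45°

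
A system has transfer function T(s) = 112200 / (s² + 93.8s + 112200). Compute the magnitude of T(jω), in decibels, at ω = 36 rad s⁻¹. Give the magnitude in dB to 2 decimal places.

|(j36)² + 93.8(j36) + 112200| = |1.109e+05 + j3376.8| = 1.11e+05
|T(j36)| = 112200 / 1.11e+05 = 1.0112
20 log₁₀(1.0112) = 0.097 dB

0.10 dB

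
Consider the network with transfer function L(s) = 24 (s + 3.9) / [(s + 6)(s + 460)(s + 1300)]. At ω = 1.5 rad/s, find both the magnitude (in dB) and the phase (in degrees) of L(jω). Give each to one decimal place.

|j1.5 + 3.9| = √(1.5² + 3.9²) = 4.179
|j1.5 + 6| = √(1.5² + 6²) = 6.185
|j1.5 + 460| = √(1.5² + 460²) = 460
|j1.5 + 1300| = √(1.5² + 1300²) = 1300
|L(j1.5)| = 24 × 4.179 / (6.185 × 460 × 1300) = 2.7115e-05
20 log₁₀(2.7115e-05) = -91.34 dB
∠(j1.5 + 3.9) = arctan(1.5/3.9) = 21.04°
∠(j1.5 + 6) = arctan(1.5/6) = 14.04°
∠(j1.5 + 460) = arctan(1.5/460) = 0.19°
∠(j1.5 + 1300) = arctan(1.5/1300) = 0.07°
∠L(j1.5) = 21.04° − (14.04° + 0.19° + 0.07°) = 6.75°

|L| = -91.3 dB, ∠L = 6.7 deg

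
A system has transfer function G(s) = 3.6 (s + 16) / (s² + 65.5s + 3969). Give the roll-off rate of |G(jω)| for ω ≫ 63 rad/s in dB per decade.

-20 dB/decade

With 1 zero and 2 poles, the high-frequency asymptotic slope is 20 × (1 − 2) = -20 dB/decade.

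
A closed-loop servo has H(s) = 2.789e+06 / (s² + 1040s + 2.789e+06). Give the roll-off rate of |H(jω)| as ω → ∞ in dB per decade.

With 0 zeros and 2 poles, the high-frequency asymptotic slope is 20 × (0 − 2) = -40 dB/decade.

-40 dB/decade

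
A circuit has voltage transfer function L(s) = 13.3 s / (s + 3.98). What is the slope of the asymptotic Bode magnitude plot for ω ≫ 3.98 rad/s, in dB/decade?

0 dB/decade

With 1 zero and 1 pole, the high-frequency asymptotic slope is 20 × (1 − 1) = 0 dB/decade.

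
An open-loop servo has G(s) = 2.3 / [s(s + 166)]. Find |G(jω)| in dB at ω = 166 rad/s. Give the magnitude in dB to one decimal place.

|j166 + 166| = √(166² + 166²) = 234.8
|j166| = 166
|G(j166)| = 2.3 / (234.8 × 166) = 5.902e-05
20 log₁₀(5.902e-05) = -84.58 dB

-84.6 dB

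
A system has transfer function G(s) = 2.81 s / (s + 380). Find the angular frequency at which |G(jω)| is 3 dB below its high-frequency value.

380 rad/s

For a single-pole high-pass, the −3 dB point is at the pole: ω = 380 rad/s.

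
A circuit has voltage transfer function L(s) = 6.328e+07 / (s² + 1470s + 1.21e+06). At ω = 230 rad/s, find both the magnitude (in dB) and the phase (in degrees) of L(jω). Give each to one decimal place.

|(j230)² + 1470(j230) + 1.21e+06| = |1.1571e+06 + j3.381e+05| = 1.205e+06
|L(j230)| = 6.328e+07 / 1.205e+06 = 52.493
20 log₁₀(52.493) = 34.40 dB
∠[(j230)² + 1470(j230) + 1.21e+06] = ∠[1.1571e+06 + j3.381e+05] = 16.29°
∠L(j230) = −16.29° = -16.29°

|L| = 34.4 dB, ∠L = -16.3°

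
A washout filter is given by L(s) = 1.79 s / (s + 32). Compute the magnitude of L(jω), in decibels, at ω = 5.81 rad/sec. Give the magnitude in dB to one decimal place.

|j5.81| = 5.81
|j5.81 + 32| = √(5.81² + 32²) = 32.52
|L(j5.81)| = 1.79 × 5.81 / 32.52 = 0.31977
20 log₁₀(0.31977) = -9.90 dB

-9.9 dB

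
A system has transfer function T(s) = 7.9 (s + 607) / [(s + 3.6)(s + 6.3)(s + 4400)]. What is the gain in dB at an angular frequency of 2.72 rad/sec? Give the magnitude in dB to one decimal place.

-29.1 dB

|j2.72 + 607| = √(2.72² + 607²) = 607
|j2.72 + 3.6| = √(2.72² + 3.6²) = 4.512
|j2.72 + 6.3| = √(2.72² + 6.3²) = 6.862
|j2.72 + 4400| = √(2.72² + 4400²) = 4400
|T(j2.72)| = 7.9 × 607 / (4.512 × 6.862 × 4400) = 0.0352
20 log₁₀(0.0352) = -29.07 dB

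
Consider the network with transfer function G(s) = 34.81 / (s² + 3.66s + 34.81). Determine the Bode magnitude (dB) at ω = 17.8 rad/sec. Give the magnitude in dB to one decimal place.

-18.4 dB

|(j17.8)² + 3.66(j17.8) + 34.81| = |-282.03 + j65.148| = 289.5
|G(j17.8)| = 34.81 / 289.5 = 0.12026
20 log₁₀(0.12026) = -18.40 dB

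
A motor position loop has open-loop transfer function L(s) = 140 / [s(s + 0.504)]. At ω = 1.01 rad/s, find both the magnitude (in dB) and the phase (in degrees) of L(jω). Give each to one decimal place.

|L| = 41.8 dB, ∠L = -153.5°

|j1.01 + 0.504| = √(1.01² + 0.504²) = 1.129
|j1.01| = 1.01
|L(j1.01)| = 140 / (1.129 × 1.01) = 122.8
20 log₁₀(122.8) = 41.78 dB
∠(j1.01 + 0.504) = arctan(1.01/0.504) = 63.48°
∠(j1.01) = 90.00°
∠L(j1.01) = − (63.48° + 90.00°) = -153.48°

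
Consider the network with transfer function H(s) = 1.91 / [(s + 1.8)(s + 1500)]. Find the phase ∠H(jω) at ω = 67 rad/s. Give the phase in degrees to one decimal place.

∠(j67 + 1.8) = arctan(67/1.8) = 88.46°
∠(j67 + 1500) = arctan(67/1500) = 2.56°
∠H(j67) = − (88.46° + 2.56°) = -91.02°

-91.0°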